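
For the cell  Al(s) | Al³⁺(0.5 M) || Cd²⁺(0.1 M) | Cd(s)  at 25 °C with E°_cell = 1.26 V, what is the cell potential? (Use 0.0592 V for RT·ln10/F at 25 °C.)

1.24 V

Balancing electrons gives n = 6; the reaction quotient is Q = [Al³⁺]^2/[Cd²⁺]^3 = 250.
At 25 °C, E = E° − (0.0592/n) log Q = 1.26 − (0.0592/6)(2.398) = 1.260 − 0.024 = 1.236 V.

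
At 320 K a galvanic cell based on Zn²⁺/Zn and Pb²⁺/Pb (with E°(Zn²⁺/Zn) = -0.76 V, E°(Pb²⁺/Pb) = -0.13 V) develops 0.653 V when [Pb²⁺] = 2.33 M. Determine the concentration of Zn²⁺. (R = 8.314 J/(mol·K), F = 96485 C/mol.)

From the Nernst equation, ln Q = nF(E° − E)/RT = 2×96485×(0.63 − 0.653)/(8.314×320) = -1.668, so Q = 0.189.
With Q = [Zn²⁺]/[Pb²⁺] and the known concentrations, [Zn²⁺] in the numerator gives [Zn²⁺] = 0.44 M.

0.44 M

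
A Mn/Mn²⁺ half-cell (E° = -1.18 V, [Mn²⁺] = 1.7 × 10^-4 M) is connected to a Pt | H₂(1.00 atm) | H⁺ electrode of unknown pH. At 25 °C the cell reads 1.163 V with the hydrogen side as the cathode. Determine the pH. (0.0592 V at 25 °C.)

pH = 2.17

E°_cell = 1.18 V and n = 2.
log Q = n(E° − E)/0.0592 = 2×(1.18 − 1.163)/0.0592 = 0.574.
With Q = [Mn²⁺]·P(H₂) / [H⁺]^2, solving for [H⁺] gives log[H⁺] = -2.172, so pH = 2.17.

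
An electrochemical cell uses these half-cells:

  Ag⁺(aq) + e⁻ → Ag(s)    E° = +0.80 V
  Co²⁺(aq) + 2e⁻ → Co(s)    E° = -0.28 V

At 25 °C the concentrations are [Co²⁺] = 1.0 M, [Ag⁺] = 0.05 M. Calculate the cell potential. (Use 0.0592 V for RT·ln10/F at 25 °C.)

1.00 V

The Ag⁺/Ag couple has the higher reduction potential and acts as the cathode, so E°_cell = +0.80 − (-0.28) = 1.08 V.
Balancing electrons gives n = 2; the reaction quotient is Q = [Co²⁺]/[Ag⁺]^2 = 400.
At 25 °C, E = E° − (0.0592/n) log Q = 1.08 − (0.0592/2)(2.602) = 1.080 − 0.077 = 1.003 V.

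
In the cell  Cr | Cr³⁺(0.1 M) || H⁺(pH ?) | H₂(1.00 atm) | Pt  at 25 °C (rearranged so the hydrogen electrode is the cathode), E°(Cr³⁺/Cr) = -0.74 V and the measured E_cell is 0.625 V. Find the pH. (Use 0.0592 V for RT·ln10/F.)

E°_cell = 0.74 V and n = 6.
log Q = n(E° − E)/0.0592 = 6×(0.74 − 0.625)/0.0592 = 11.655.
With Q = [Cr³⁺]^2·P(H₂)^3 / [H⁺]^6, solving for [H⁺] gives log[H⁺] = -2.276, so pH = 2.28.

pH = 2.28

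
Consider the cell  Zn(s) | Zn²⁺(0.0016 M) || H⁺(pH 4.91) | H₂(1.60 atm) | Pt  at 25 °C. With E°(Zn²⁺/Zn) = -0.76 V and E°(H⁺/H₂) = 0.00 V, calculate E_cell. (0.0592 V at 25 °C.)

0.55 V

The hydrogen couple is the cathode, so E°_cell = 0.76 V; n = 2.
[H⁺] = 10^(−4.91) = 1.2 × 10^-5 M, and Q = [Zn²⁺]·P(H₂) / [H⁺]^2 = 1.69 × 10^7.
E = E° − (0.0592/2) log Q = 0.76 − (0.0592/2)(7.228) = 0.546 V.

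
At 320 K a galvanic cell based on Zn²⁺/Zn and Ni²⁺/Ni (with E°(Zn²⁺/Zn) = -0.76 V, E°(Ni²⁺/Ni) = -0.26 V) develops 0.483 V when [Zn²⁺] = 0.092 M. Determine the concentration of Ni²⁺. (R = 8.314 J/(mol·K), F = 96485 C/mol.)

From the Nernst equation, ln Q = nF(E° − E)/RT = 2×96485×(0.50 − 0.483)/(8.314×320) = 1.233, so Q = 3.43.
With Q = [Zn²⁺]/[Ni²⁺] and the known concentrations, [Ni²⁺] in the denominator gives [Ni²⁺] = 0.027 M.

0.027 M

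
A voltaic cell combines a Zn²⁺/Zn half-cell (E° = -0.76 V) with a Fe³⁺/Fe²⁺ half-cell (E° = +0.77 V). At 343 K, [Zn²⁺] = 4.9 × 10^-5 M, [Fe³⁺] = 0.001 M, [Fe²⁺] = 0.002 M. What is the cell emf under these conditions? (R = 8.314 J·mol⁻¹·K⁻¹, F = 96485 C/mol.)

The Fe³⁺/Fe²⁺ couple has the higher reduction potential and acts as the cathode, so E°_cell = +0.77 − (-0.76) = 1.53 V.
Balancing electrons gives n = 2; the reaction quotient is Q = [Zn²⁺]·[Fe²⁺]^2/[Fe³⁺]^2 = 1.96 × 10^-4.
E = E° − (RT/nF) ln Q = 1.53 − (8.314×343)/(2×96485) × (-8.537) = 1.530 + 0.126 = 1.656 V.

1.66 V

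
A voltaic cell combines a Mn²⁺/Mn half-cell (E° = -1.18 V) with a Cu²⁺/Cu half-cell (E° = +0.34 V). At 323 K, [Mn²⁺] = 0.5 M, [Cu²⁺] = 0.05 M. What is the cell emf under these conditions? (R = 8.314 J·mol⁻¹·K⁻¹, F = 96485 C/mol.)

The Cu²⁺/Cu couple has the higher reduction potential and acts as the cathode, so E°_cell = +0.34 − (-1.18) = 1.52 V.
Balancing electrons gives n = 2; the reaction quotient is Q = [Mn²⁺]/[Cu²⁺] = 10.0.
E = E° − (RT/nF) ln Q = 1.52 − (8.314×323)/(2×96485) × (2.303) = 1.520 − 0.032 = 1.488 V.

1.49 V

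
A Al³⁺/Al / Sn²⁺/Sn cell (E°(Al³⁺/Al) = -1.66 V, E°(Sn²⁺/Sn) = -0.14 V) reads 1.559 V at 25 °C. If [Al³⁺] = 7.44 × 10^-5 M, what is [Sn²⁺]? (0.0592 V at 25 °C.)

0.037 M

From the Nernst equation, log Q = n(E° − E)/0.0592 = 6(1.52 − 1.559)/0.0592 = -3.953, so Q = 1.12 × 10^-4.
With Q = [Al³⁺]^2/[Sn²⁺]^3 and the known concentrations, [Sn²⁺]^3 in the denominator gives [Sn²⁺] = 0.037 M.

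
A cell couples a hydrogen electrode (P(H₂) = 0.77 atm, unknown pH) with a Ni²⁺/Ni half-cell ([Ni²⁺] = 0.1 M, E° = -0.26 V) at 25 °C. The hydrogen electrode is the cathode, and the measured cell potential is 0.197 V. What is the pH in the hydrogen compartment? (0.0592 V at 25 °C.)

E°_cell = 0.26 V and n = 2.
log Q = n(E° − E)/0.0592 = 2×(0.26 − 0.197)/0.0592 = 2.128.
With Q = [Ni²⁺]·P(H₂) / [H⁺]^2, solving for [H⁺] gives log[H⁺] = -1.621, so pH = 1.62.

pH = 1.62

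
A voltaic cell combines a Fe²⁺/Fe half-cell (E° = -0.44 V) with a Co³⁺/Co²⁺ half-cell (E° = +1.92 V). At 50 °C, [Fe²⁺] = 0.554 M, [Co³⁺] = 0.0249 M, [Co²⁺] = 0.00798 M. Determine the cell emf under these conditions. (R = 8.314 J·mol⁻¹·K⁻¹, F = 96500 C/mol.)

2.40 V

The Co³⁺/Co²⁺ couple has the higher reduction potential and acts as the cathode, so E°_cell = +1.92 − (-0.44) = 2.36 V.
Balancing electrons gives n = 2; the reaction quotient is Q = [Fe²⁺]·[Co²⁺]^2/[Co³⁺]^2 = 0.0569.
E = E° − (RT/nF) ln Q = 2.36 − (8.314×323)/(2×96500) × (-2.866) = 2.360 + 0.040 = 2.400 V.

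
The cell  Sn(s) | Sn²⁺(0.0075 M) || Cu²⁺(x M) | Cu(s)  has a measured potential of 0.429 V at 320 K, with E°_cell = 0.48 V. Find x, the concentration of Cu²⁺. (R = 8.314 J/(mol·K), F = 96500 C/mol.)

1.9 × 10^-4 M

From the Nernst equation, ln Q = nF(E° − E)/RT = 2×96500×(0.48 − 0.429)/(8.314×320) = 3.700, so Q = 40.4.
With Q = [Sn²⁺]/[Cu²⁺] and the known concentrations, [Cu²⁺] in the denominator gives [Cu²⁺] = 1.9 × 10^-4 M.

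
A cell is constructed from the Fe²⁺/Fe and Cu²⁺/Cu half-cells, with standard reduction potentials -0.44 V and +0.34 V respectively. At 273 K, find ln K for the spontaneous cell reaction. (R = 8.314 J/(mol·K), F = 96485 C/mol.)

ln K = 66.3

E°_cell = +0.34 − (-0.44) = 0.78 V, with n = 2 electrons transferred.
At equilibrium E = 0, so the Nernst equation gives ln K = nFE°/RT = (2)(96485)(0.78)/((8.314)(273)) = 66.31.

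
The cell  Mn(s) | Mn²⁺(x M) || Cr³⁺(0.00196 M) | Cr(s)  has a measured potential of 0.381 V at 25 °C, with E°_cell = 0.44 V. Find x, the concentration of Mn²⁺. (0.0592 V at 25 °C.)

From the Nernst equation, log Q = n(E° − E)/0.0592 = 6(0.44 − 0.381)/0.0592 = 5.980, so Q = 9.54 × 10^5.
With Q = [Mn²⁺]^3/[Cr³⁺]^2 and the known concentrations, [Mn²⁺]^3 in the numerator gives [Mn²⁺] = 1.5 M.

1.5 M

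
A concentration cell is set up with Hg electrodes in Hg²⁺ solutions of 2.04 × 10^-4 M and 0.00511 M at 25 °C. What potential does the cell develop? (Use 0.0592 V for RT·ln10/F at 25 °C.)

0.041 V

Both half-cells are Hg²⁺/Hg, so E°_cell = 0. The concentrated side is the cathode; the cell reaction moves Hg²⁺ from high to low concentration with n = 2.
Q = [Hg²⁺]_dilute/[Hg²⁺]_conc = 2.04 × 10^-4/0.00511 = 0.0399.
E = 0 − (0.0592/2) log Q = −(0.0592/2)(-1.399) = 0.0414 V.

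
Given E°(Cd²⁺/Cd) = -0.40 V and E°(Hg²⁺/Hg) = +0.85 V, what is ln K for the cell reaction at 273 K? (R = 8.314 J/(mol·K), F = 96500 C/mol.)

E°_cell = +0.85 − (-0.40) = 1.25 V, with n = 2 electrons transferred.
At equilibrium E = 0, so the Nernst equation gives ln K = nFE°/RT = (2)(96500)(1.25)/((8.314)(273)) = 106.29.

ln K = 106.3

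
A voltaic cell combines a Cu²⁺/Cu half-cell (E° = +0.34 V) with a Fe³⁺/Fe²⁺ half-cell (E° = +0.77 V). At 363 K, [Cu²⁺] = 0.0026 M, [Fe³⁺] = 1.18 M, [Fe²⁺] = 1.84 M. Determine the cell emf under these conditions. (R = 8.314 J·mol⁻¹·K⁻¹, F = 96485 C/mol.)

The Fe³⁺/Fe²⁺ couple has the higher reduction potential and acts as the cathode, so E°_cell = +0.77 − (+0.34) = 0.43 V.
Balancing electrons gives n = 2; the reaction quotient is Q = [Cu²⁺]·[Fe²⁺]^2/[Fe³⁺]^2 = 0.00632.
E = E° − (RT/nF) ln Q = 0.43 − (8.314×363)/(2×96485) × (-5.064) = 0.430 + 0.079 = 0.509 V.

0.509 V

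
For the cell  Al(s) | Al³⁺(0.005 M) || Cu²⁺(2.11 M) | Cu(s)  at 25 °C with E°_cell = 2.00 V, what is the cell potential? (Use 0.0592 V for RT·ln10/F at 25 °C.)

Balancing electrons gives n = 6; the reaction quotient is Q = [Al³⁺]^2/[Cu²⁺]^3 = 2.66 × 10^-6.
At 25 °C, E = E° − (0.0592/n) log Q = 2.00 − (0.0592/6)(-5.575) = 2.000 + 0.055 = 2.055 V.

2.06 V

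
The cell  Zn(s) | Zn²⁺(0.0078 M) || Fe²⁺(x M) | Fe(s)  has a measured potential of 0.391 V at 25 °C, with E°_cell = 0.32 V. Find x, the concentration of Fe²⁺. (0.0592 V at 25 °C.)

From the Nernst equation, log Q = n(E° − E)/0.0592 = 2(0.32 − 0.391)/0.0592 = -2.399, so Q = 0.00399.
With Q = [Zn²⁺]/[Fe²⁺] and the known concentrations, [Fe²⁺] in the denominator gives [Fe²⁺] = 2.0 M.

2.0 M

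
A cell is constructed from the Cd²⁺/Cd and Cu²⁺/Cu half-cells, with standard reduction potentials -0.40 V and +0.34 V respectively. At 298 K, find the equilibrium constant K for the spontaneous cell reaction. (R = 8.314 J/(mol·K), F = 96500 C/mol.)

E°_cell = +0.34 − (-0.40) = 0.74 V, with n = 2 electrons transferred.
At equilibrium E = 0, so the Nernst equation gives ln K = nFE°/RT = (2)(96500)(0.74)/((8.314)(298)) = 57.65.
K = e^57.65 = 1.1 × 10^25.

1.1 × 10^25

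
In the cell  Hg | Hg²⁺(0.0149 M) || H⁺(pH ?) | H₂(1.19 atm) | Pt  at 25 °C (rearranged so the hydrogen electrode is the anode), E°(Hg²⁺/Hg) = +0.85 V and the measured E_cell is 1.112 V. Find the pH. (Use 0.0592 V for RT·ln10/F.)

E°_cell = 0.85 V and n = 2.
log Q = n(E° − E)/0.0592 = 2×(0.85 − 1.112)/0.0592 = -8.851.
With Q = [H⁺]^2 / ([Hg²⁺]·P(H₂)), solving for [H⁺] gives log[H⁺] = -5.301, so pH = 5.30.

pH = 5.30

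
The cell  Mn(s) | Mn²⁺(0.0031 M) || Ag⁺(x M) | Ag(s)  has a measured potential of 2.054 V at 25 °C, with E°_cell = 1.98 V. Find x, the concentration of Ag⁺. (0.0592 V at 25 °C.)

0.99 M

From the Nernst equation, log Q = n(E° − E)/0.0592 = 2(1.98 − 2.054)/0.0592 = -2.500, so Q = 0.00316.
With Q = [Mn²⁺]/[Ag⁺]^2 and the known concentrations, [Ag⁺]^2 in the denominator gives [Ag⁺] = 0.99 M.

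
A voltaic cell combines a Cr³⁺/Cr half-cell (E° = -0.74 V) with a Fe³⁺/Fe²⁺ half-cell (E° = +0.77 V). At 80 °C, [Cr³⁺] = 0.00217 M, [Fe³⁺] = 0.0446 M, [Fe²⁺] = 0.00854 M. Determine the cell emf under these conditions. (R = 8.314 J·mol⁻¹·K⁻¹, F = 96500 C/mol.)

1.62 V

The Fe³⁺/Fe²⁺ couple has the higher reduction potential and acts as the cathode, so E°_cell = +0.77 − (-0.74) = 1.51 V.
Balancing electrons gives n = 3; the reaction quotient is Q = [Cr³⁺]·[Fe²⁺]^3/[Fe³⁺]^3 = 1.52 × 10^-5.
E = E° − (RT/nF) ln Q = 1.51 − (8.314×353)/(3×96500) × (-11.092) = 1.510 + 0.112 = 1.622 V.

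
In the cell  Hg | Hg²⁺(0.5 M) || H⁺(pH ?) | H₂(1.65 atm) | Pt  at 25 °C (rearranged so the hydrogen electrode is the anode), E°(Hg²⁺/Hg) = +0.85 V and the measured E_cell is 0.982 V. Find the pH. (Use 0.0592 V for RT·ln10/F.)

pH = 2.27

E°_cell = 0.85 V and n = 2.
log Q = n(E° − E)/0.0592 = 2×(0.85 − 0.982)/0.0592 = -4.459.
With Q = [H⁺]^2 / ([Hg²⁺]·P(H₂)), solving for [H⁺] gives log[H⁺] = -2.272, so pH = 2.27.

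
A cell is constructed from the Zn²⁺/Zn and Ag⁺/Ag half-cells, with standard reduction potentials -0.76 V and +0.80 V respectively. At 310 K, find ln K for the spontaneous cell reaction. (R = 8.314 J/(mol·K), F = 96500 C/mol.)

ln K = 116.8

E°_cell = +0.80 − (-0.76) = 1.56 V, with n = 2 electrons transferred.
At equilibrium E = 0, so the Nernst equation gives ln K = nFE°/RT = (2)(96500)(1.56)/((8.314)(310)) = 116.82.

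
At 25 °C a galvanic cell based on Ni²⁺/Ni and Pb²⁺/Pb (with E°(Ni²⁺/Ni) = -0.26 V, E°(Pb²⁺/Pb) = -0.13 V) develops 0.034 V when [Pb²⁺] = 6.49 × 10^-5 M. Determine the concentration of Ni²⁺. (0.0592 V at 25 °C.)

0.11 M

From the Nernst equation, log Q = n(E° − E)/0.0592 = 2(0.13 − 0.034)/0.0592 = 3.243, so Q = 1750.
With Q = [Ni²⁺]/[Pb²⁺] and the known concentrations, [Ni²⁺] in the numerator gives [Ni²⁺] = 0.11 M.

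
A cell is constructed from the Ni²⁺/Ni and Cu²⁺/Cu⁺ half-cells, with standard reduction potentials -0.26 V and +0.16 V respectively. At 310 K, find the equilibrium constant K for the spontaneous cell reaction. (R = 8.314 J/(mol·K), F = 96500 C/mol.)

E°_cell = +0.16 − (-0.26) = 0.42 V, with n = 2 electrons transferred.
At equilibrium E = 0, so the Nernst equation gives ln K = nFE°/RT = (2)(96500)(0.42)/((8.314)(310)) = 31.45.
K = e^31.45 = 4.6 × 10^13.

4.6 × 10^13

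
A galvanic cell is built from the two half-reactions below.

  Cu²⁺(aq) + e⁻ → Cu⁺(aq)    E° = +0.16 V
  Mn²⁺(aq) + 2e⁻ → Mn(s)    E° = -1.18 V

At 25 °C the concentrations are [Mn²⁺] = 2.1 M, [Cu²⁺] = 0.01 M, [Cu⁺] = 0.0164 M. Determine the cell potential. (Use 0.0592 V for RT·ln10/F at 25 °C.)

1.32 V

The Cu²⁺/Cu⁺ couple has the higher reduction potential and acts as the cathode, so E°_cell = +0.16 − (-1.18) = 1.34 V.
Balancing electrons gives n = 2; the reaction quotient is Q = [Mn²⁺]·[Cu⁺]^2/[Cu²⁺]^2 = 5.65.
At 25 °C, E = E° − (0.0592/n) log Q = 1.34 − (0.0592/2)(0.752) = 1.340 − 0.022 = 1.318 V.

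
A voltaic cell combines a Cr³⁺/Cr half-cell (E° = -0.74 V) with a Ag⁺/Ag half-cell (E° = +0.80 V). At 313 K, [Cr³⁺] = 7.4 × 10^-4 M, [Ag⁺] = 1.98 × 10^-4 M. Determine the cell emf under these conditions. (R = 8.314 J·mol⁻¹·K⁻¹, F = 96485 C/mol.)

1.37 V

The Ag⁺/Ag couple has the higher reduction potential and acts as the cathode, so E°_cell = +0.80 − (-0.74) = 1.54 V.
Balancing electrons gives n = 3; the reaction quotient is Q = [Cr³⁺]/[Ag⁺]^3 = 9.53 × 10^7.
E = E° − (RT/nF) ln Q = 1.54 − (8.314×313)/(3×96485) × (18.373) = 1.540 − 0.165 = 1.375 V.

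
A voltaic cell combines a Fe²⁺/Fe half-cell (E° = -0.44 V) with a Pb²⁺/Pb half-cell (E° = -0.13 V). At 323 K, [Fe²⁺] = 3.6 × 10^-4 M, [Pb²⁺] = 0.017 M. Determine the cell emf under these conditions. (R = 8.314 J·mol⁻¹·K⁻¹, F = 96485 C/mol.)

0.364 V

The Pb²⁺/Pb couple has the higher reduction potential and acts as the cathode, so E°_cell = -0.13 − (-0.44) = 0.31 V.
Balancing electrons gives n = 2; the reaction quotient is Q = [Fe²⁺]/[Pb²⁺] = 0.0212.
E = E° − (RT/nF) ln Q = 0.31 − (8.314×323)/(2×96485) × (-3.855) = 0.310 + 0.054 = 0.364 V.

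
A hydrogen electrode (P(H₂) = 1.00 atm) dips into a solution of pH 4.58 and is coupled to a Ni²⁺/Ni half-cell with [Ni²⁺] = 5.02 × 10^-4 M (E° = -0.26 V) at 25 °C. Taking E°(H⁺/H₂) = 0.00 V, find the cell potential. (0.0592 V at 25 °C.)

The hydrogen couple is the cathode, so E°_cell = 0.26 V; n = 2.
[H⁺] = 10^(−4.58) = 2.6 × 10^-5 M, and Q = [Ni²⁺]·P(H₂) / [H⁺]^2 = 7.26 × 10^5.
E = E° − (0.0592/2) log Q = 0.26 − (0.0592/2)(5.861) = 0.087 V.

0.087 V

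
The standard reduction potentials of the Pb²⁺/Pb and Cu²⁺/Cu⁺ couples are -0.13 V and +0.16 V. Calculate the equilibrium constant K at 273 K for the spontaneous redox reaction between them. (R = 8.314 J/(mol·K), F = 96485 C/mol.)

E°_cell = +0.16 − (-0.13) = 0.29 V, with n = 2 electrons transferred.
At equilibrium E = 0, so the Nernst equation gives ln K = nFE°/RT = (2)(96485)(0.29)/((8.314)(273)) = 24.66.
K = e^24.66 = 5.1 × 10^10.

5.1 × 10^10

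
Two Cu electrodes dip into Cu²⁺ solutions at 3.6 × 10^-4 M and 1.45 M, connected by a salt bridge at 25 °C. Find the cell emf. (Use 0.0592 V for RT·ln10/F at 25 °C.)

Both half-cells are Cu²⁺/Cu, so E°_cell = 0. The concentrated side is the cathode; the cell reaction moves Cu²⁺ from high to low concentration with n = 2.
Q = [Cu²⁺]_dilute/[Cu²⁺]_conc = 3.6 × 10^-4/1.45 = 2.48 × 10^-4.
E = 0 − (0.0592/2) log Q = −(0.0592/2)(-3.605) = 0.1067 V.

0.11 V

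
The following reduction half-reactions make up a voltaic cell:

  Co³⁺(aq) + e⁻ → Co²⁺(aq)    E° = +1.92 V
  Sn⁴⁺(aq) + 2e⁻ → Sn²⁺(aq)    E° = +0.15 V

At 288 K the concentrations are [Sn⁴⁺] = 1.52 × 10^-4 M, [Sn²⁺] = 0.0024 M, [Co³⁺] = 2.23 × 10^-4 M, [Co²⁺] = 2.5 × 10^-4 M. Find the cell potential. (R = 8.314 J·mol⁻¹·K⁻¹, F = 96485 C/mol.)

The Co³⁺/Co²⁺ couple has the higher reduction potential and acts as the cathode, so E°_cell = +1.92 − (+0.15) = 1.77 V.
Balancing electrons gives n = 2; the reaction quotient is Q = [Sn⁴⁺]·[Co²⁺]^2/([Sn²⁺]·[Co³⁺]^2) = 0.0796.
E = E° − (RT/nF) ln Q = 1.77 − (8.314×288)/(2×96485) × (-2.531) = 1.770 + 0.031 = 1.801 V.

1.80 V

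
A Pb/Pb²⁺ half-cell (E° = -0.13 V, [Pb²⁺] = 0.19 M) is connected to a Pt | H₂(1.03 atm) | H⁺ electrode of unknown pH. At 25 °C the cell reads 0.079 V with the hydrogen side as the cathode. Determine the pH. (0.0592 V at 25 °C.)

pH = 1.22

E°_cell = 0.13 V and n = 2.
log Q = n(E° − E)/0.0592 = 2×(0.13 − 0.079)/0.0592 = 1.723.
With Q = [Pb²⁺]·P(H₂) / [H⁺]^2, solving for [H⁺] gives log[H⁺] = -1.216, so pH = 1.22.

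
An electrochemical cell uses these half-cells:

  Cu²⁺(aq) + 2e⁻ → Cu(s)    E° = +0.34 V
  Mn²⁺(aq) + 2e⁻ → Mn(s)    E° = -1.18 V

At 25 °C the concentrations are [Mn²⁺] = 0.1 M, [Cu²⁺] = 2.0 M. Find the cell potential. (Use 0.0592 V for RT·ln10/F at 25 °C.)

1.56 V

The Cu²⁺/Cu couple has the higher reduction potential and acts as the cathode, so E°_cell = +0.34 − (-1.18) = 1.52 V.
Balancing electrons gives n = 2; the reaction quotient is Q = [Mn²⁺]/[Cu²⁺] = 0.0500.
At 25 °C, E = E° − (0.0592/n) log Q = 1.52 − (0.0592/2)(-1.301) = 1.520 + 0.039 = 1.559 V.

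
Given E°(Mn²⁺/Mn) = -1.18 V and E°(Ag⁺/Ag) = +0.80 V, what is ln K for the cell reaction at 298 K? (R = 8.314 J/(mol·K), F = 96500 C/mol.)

E°_cell = +0.80 − (-1.18) = 1.98 V, with n = 2 electrons transferred.
At equilibrium E = 0, so the Nernst equation gives ln K = nFE°/RT = (2)(96500)(1.98)/((8.314)(298)) = 154.24.

ln K = 154.2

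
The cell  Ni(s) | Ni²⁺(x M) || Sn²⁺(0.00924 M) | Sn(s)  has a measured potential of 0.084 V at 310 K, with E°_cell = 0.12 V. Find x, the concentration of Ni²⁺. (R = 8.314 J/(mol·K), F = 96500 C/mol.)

From the Nernst equation, ln Q = nF(E° − E)/RT = 2×96500×(0.12 − 0.084)/(8.314×310) = 2.696, so Q = 14.8.
With Q = [Ni²⁺]/[Sn²⁺] and the known concentrations, [Ni²⁺] in the numerator gives [Ni²⁺] = 0.14 M.

0.14 M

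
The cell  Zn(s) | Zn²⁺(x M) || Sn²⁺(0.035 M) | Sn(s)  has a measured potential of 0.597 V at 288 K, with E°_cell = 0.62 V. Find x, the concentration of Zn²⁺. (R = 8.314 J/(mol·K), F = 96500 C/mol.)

From the Nernst equation, ln Q = nF(E° − E)/RT = 2×96500×(0.62 − 0.597)/(8.314×288) = 1.854, so Q = 6.38.
With Q = [Zn²⁺]/[Sn²⁺] and the known concentrations, [Zn²⁺] in the numerator gives [Zn²⁺] = 0.22 M.

0.22 M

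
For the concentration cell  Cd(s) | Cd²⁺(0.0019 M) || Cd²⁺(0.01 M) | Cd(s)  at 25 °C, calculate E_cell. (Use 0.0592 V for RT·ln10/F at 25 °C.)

Both half-cells are Cd²⁺/Cd, so E°_cell = 0. The concentrated side is the cathode; the cell reaction moves Cd²⁺ from high to low concentration with n = 2.
Q = [Cd²⁺]_dilute/[Cd²⁺]_conc = 0.0019/0.01 = 0.190.
E = 0 − (0.0592/2) log Q = −(0.0592/2)(-0.721) = 0.0213 V.

0.021 V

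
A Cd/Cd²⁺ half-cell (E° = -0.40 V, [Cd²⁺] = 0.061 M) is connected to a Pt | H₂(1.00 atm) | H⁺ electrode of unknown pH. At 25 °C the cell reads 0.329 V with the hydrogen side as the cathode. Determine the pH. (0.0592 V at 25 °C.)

E°_cell = 0.40 V and n = 2.
log Q = n(E° − E)/0.0592 = 2×(0.40 − 0.329)/0.0592 = 2.399.
With Q = [Cd²⁺]·P(H₂) / [H⁺]^2, solving for [H⁺] gives log[H⁺] = -1.807, so pH = 1.81.

pH = 1.81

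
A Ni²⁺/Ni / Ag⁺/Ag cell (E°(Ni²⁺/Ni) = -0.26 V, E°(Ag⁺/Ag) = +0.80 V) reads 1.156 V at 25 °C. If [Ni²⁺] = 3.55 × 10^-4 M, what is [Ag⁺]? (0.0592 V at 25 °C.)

0.79 M

From the Nernst equation, log Q = n(E° − E)/0.0592 = 2(1.06 − 1.156)/0.0592 = -3.243, so Q = 5.71 × 10^-4.
With Q = [Ni²⁺]/[Ag⁺]^2 and the known concentrations, [Ag⁺]^2 in the denominator gives [Ag⁺] = 0.79 M.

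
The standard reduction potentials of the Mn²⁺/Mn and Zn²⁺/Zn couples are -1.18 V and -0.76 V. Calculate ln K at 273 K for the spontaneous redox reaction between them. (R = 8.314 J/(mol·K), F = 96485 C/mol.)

E°_cell = -0.76 − (-1.18) = 0.42 V, with n = 2 electrons transferred.
At equilibrium E = 0, so the Nernst equation gives ln K = nFE°/RT = (2)(96485)(0.42)/((8.314)(273)) = 35.71.

ln K = 35.7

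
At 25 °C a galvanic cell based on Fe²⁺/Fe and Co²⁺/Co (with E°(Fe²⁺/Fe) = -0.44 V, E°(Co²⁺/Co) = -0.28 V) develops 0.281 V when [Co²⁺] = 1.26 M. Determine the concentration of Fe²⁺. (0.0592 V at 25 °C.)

1 × 10^-4 M

From the Nernst equation, log Q = n(E° − E)/0.0592 = 2(0.16 − 0.281)/0.0592 = -4.088, so Q = 8.17 × 10^-5.
With Q = [Fe²⁺]/[Co²⁺] and the known concentrations, [Fe²⁺] in the numerator gives [Fe²⁺] = 1 × 10^-4 M.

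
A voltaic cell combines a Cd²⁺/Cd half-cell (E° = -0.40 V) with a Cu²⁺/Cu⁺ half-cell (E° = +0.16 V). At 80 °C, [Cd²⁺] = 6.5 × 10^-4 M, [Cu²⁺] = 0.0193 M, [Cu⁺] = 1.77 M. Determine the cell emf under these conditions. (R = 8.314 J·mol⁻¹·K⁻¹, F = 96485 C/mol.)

The Cu²⁺/Cu⁺ couple has the higher reduction potential and acts as the cathode, so E°_cell = +0.16 − (-0.40) = 0.56 V.
Balancing electrons gives n = 2; the reaction quotient is Q = [Cd²⁺]·[Cu⁺]^2/[Cu²⁺]^2 = 5.47.
E = E° − (RT/nF) ln Q = 0.56 − (8.314×353)/(2×96485) × (1.699) = 0.560 − 0.026 = 0.534 V.

0.534 V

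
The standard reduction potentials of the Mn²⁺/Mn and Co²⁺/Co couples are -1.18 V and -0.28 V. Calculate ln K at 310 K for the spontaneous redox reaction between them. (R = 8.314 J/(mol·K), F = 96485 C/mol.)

E°_cell = -0.28 − (-1.18) = 0.90 V, with n = 2 electrons transferred.
At equilibrium E = 0, so the Nernst equation gives ln K = nFE°/RT = (2)(96485)(0.90)/((8.314)(310)) = 67.38.

ln K = 67.4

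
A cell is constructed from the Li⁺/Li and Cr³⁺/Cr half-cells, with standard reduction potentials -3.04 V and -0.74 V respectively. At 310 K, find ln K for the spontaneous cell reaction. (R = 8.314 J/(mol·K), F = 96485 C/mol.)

ln K = 258.3

E°_cell = -0.74 − (-3.04) = 2.30 V, with n = 3 electrons transferred.
At equilibrium E = 0, so the Nernst equation gives ln K = nFE°/RT = (3)(96485)(2.30)/((8.314)(310)) = 258.31.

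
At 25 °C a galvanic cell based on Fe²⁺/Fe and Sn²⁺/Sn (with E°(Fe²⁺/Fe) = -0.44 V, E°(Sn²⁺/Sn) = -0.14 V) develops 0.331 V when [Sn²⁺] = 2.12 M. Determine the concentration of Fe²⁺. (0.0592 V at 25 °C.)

From the Nernst equation, log Q = n(E° − E)/0.0592 = 2(0.30 − 0.331)/0.0592 = -1.047, so Q = 0.0897.
With Q = [Fe²⁺]/[Sn²⁺] and the known concentrations, [Fe²⁺] in the numerator gives [Fe²⁺] = 0.19 M.

0.19 M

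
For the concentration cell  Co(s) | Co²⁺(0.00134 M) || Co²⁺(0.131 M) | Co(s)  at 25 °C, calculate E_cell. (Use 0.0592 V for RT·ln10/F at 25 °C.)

0.059 V

Both half-cells are Co²⁺/Co, so E°_cell = 0. The concentrated side is the cathode; the cell reaction moves Co²⁺ from high to low concentration with n = 2.
Q = [Co²⁺]_dilute/[Co²⁺]_conc = 0.00134/0.131 = 0.0102.
E = 0 − (0.0592/2) log Q = −(0.0592/2)(-1.990) = 0.0589 V.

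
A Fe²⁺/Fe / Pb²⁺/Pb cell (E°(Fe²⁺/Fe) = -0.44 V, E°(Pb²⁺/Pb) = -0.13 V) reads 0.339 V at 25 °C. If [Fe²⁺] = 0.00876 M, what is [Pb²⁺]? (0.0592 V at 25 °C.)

From the Nernst equation, log Q = n(E° − E)/0.0592 = 2(0.31 − 0.339)/0.0592 = -0.980, so Q = 0.105.
With Q = [Fe²⁺]/[Pb²⁺] and the known concentrations, [Pb²⁺] in the denominator gives [Pb²⁺] = 0.084 M.

0.084 M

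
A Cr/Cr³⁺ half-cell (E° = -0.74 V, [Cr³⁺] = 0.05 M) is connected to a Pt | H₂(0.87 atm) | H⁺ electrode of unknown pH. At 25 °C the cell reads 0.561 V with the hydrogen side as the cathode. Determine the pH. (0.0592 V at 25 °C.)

pH = 3.49

E°_cell = 0.74 V and n = 6.
log Q = n(E° − E)/0.0592 = 6×(0.74 − 0.561)/0.0592 = 18.142.
With Q = [Cr³⁺]^2·P(H₂)^3 / [H⁺]^6, solving for [H⁺] gives log[H⁺] = -3.488, so pH = 3.49.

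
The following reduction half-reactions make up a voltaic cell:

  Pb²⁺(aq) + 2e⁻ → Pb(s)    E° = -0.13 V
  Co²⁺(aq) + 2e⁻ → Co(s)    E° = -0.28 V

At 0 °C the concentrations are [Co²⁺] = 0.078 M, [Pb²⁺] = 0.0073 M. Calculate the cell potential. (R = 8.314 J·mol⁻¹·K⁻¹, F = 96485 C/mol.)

0.122 V

The Pb²⁺/Pb couple has the higher reduction potential and acts as the cathode, so E°_cell = -0.13 − (-0.28) = 0.15 V.
Balancing electrons gives n = 2; the reaction quotient is Q = [Co²⁺]/[Pb²⁺] = 10.7.
E = E° − (RT/nF) ln Q = 0.15 − (8.314×273)/(2×96485) × (2.369) = 0.150 − 0.028 = 0.122 V.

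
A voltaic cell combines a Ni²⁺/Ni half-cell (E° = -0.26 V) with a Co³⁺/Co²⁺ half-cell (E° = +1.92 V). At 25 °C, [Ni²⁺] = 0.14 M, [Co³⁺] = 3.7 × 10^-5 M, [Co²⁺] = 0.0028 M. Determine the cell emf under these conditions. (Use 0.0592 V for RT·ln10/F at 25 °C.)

The Co³⁺/Co²⁺ couple has the higher reduction potential and acts as the cathode, so E°_cell = +1.92 − (-0.26) = 2.18 V.
Balancing electrons gives n = 2; the reaction quotient is Q = [Ni²⁺]·[Co²⁺]^2/[Co³⁺]^2 = 802.
At 25 °C, E = E° − (0.0592/n) log Q = 2.18 − (0.0592/2)(2.904) = 2.180 − 0.086 = 2.094 V.

2.09 V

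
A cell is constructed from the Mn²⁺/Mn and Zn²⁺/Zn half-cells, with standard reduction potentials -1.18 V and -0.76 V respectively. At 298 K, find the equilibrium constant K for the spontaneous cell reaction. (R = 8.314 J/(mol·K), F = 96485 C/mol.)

E°_cell = -0.76 − (-1.18) = 0.42 V, with n = 2 electrons transferred.
At equilibrium E = 0, so the Nernst equation gives ln K = nFE°/RT = (2)(96485)(0.42)/((8.314)(298)) = 32.71.
K = e^32.71 = 1.6 × 10^14.

1.6 × 10^14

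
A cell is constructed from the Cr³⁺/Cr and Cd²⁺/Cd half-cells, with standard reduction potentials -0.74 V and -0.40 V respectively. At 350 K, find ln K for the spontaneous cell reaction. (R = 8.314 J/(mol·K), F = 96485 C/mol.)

E°_cell = -0.40 − (-0.74) = 0.34 V, with n = 6 electrons transferred.
At equilibrium E = 0, so the Nernst equation gives ln K = nFE°/RT = (6)(96485)(0.34)/((8.314)(350)) = 67.64.

ln K = 67.6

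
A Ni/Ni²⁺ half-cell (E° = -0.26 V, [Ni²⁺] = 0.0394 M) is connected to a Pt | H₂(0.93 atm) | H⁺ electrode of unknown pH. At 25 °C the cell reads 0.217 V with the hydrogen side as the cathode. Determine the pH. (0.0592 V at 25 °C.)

E°_cell = 0.26 V and n = 2.
log Q = n(E° − E)/0.0592 = 2×(0.26 − 0.217)/0.0592 = 1.453.
With Q = [Ni²⁺]·P(H₂) / [H⁺]^2, solving for [H⁺] gives log[H⁺] = -1.444, so pH = 1.44.

pH = 1.44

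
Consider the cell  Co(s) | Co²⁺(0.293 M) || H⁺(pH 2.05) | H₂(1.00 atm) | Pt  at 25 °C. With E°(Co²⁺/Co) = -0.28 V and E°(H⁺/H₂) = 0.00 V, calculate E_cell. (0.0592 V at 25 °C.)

The hydrogen couple is the cathode, so E°_cell = 0.28 V; n = 2.
[H⁺] = 10^(−2.05) = 0.0089 M, and Q = [Co²⁺]·P(H₂) / [H⁺]^2 = 3690.
E = E° − (0.0592/2) log Q = 0.28 − (0.0592/2)(3.567) = 0.174 V.

0.17 V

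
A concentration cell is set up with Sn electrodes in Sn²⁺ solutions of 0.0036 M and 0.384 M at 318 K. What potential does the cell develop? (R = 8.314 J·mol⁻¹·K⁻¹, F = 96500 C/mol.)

Both half-cells are Sn²⁺/Sn, so E°_cell = 0. The concentrated side is the cathode; the cell reaction moves Sn²⁺ from high to low concentration with n = 2.
Q = [Sn²⁺]_dilute/[Sn²⁺]_conc = 0.0036/0.384 = 0.00938.
E = 0 − (RT/nF) ln Q = −((8.314×318)/(2×96500))(-4.670) = 0.0640 V.

0.064 V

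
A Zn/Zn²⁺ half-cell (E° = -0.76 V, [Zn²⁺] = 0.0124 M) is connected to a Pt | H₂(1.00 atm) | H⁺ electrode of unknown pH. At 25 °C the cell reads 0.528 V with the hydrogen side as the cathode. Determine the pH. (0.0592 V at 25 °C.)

pH = 4.87

E°_cell = 0.76 V and n = 2.
log Q = n(E° − E)/0.0592 = 2×(0.76 − 0.528)/0.0592 = 7.838.
With Q = [Zn²⁺]·P(H₂) / [H⁺]^2, solving for [H⁺] gives log[H⁺] = -4.872, so pH = 4.87.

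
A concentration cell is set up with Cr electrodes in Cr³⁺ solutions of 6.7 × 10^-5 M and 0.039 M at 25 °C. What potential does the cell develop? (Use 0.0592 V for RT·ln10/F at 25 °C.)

Both half-cells are Cr³⁺/Cr, so E°_cell = 0. The concentrated side is the cathode; the cell reaction moves Cr³⁺ from high to low concentration with n = 3.
Q = [Cr³⁺]_dilute/[Cr³⁺]_conc = 6.7 × 10^-5/0.039 = 0.00172.
E = 0 − (0.0592/3) log Q = −(0.0592/3)(-2.765) = 0.0546 V.

0.055 V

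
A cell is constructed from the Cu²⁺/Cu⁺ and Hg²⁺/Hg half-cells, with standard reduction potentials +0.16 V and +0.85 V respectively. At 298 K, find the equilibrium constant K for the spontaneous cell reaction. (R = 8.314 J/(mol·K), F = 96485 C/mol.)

E°_cell = +0.85 − (+0.16) = 0.69 V, with n = 2 electrons transferred.
At equilibrium E = 0, so the Nernst equation gives ln K = nFE°/RT = (2)(96485)(0.69)/((8.314)(298)) = 53.74.
K = e^53.74 = 2.2 × 10^23.

2.2 × 10^23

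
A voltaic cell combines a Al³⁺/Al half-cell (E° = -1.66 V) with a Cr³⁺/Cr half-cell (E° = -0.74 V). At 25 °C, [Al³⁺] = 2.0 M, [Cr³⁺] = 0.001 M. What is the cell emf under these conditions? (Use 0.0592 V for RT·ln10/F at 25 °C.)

The Cr³⁺/Cr couple has the higher reduction potential and acts as the cathode, so E°_cell = -0.74 − (-1.66) = 0.92 V.
Balancing electrons gives n = 3; the reaction quotient is Q = [Al³⁺]/[Cr³⁺] = 2000.
At 25 °C, E = E° − (0.0592/n) log Q = 0.92 − (0.0592/3)(3.301) = 0.920 − 0.065 = 0.855 V.

0.855 V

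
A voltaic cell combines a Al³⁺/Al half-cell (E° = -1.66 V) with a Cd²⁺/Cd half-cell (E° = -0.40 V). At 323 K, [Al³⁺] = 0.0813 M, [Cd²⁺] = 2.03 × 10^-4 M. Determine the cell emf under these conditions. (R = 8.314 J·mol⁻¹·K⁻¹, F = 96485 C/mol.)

The Cd²⁺/Cd couple has the higher reduction potential and acts as the cathode, so E°_cell = -0.40 − (-1.66) = 1.26 V.
Balancing electrons gives n = 6; the reaction quotient is Q = [Al³⁺]^2/[Cd²⁺]^3 = 7.9 × 10^8.
E = E° − (RT/nF) ln Q = 1.26 − (8.314×323)/(6×96485) × (20.488) = 1.260 − 0.095 = 1.165 V.

1.16 V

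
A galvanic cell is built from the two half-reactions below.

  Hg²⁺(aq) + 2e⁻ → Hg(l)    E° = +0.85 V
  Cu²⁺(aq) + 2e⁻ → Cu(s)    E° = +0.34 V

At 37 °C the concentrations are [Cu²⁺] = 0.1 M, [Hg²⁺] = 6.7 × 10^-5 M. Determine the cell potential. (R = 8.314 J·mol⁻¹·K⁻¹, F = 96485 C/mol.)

The Hg²⁺/Hg couple has the higher reduction potential and acts as the cathode, so E°_cell = +0.85 − (+0.34) = 0.51 V.
Balancing electrons gives n = 2; the reaction quotient is Q = [Cu²⁺]/[Hg²⁺] = 1490.
E = E° − (RT/nF) ln Q = 0.51 − (8.314×310)/(2×96485) × (7.308) = 0.510 − 0.098 = 0.412 V.

0.412 V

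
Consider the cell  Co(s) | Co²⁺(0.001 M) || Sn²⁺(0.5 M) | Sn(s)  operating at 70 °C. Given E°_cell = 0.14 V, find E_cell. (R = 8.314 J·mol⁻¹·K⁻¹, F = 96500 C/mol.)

Balancing electrons gives n = 2; the reaction quotient is Q = [Co²⁺]/[Sn²⁺] = 0.00200.
E = E° − (RT/nF) ln Q = 0.14 − (8.314×343)/(2×96500) × (-6.215) = 0.140 + 0.092 = 0.232 V.

0.232 V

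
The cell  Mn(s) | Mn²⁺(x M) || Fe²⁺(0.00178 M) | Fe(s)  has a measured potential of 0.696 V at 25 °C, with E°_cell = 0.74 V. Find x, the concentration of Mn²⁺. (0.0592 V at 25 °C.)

From the Nernst equation, log Q = n(E° − E)/0.0592 = 2(0.74 − 0.696)/0.0592 = 1.486, so Q = 30.7.
With Q = [Mn²⁺]/[Fe²⁺] and the known concentrations, [Mn²⁺] in the numerator gives [Mn²⁺] = 0.055 M.

0.055 M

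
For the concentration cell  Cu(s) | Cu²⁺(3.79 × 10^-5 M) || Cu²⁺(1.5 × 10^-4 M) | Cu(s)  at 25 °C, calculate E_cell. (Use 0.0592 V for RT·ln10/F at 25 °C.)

0.018 V

Both half-cells are Cu²⁺/Cu, so E°_cell = 0. The concentrated side is the cathode; the cell reaction moves Cu²⁺ from high to low concentration with n = 2.
Q = [Cu²⁺]_dilute/[Cu²⁺]_conc = 3.79 × 10^-5/1.5 × 10^-4 = 0.253.
E = 0 − (0.0592/2) log Q = −(0.0592/2)(-0.597) = 0.0177 V.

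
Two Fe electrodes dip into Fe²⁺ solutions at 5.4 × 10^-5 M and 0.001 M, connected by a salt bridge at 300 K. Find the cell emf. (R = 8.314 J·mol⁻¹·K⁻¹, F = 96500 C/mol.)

Both half-cells are Fe²⁺/Fe, so E°_cell = 0. The concentrated side is the cathode; the cell reaction moves Fe²⁺ from high to low concentration with n = 2.
Q = [Fe²⁺]_dilute/[Fe²⁺]_conc = 5.4 × 10^-5/0.001 = 0.0540.
E = 0 − (RT/nF) ln Q = −((8.314×300)/(2×96500))(-2.919) = 0.0377 V.

0.038 V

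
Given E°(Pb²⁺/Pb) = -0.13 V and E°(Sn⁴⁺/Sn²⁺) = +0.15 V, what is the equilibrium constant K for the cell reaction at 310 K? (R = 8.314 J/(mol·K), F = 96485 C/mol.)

1.3 × 10^9

E°_cell = +0.15 − (-0.13) = 0.28 V, with n = 2 electrons transferred.
At equilibrium E = 0, so the Nernst equation gives ln K = nFE°/RT = (2)(96485)(0.28)/((8.314)(310)) = 20.96.
K = e^20.96 = 1.3 × 10^9.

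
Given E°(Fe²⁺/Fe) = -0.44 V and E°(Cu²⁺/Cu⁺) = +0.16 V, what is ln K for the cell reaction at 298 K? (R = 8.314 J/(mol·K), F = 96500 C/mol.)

E°_cell = +0.16 − (-0.44) = 0.60 V, with n = 2 electrons transferred.
At equilibrium E = 0, so the Nernst equation gives ln K = nFE°/RT = (2)(96500)(0.60)/((8.314)(298)) = 46.74.

ln K = 46.7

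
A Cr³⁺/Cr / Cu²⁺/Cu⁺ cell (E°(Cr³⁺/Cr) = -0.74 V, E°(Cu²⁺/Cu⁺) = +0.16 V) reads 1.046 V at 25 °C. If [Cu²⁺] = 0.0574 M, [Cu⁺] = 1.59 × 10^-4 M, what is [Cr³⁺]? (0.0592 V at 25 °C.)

From the Nernst equation, log Q = n(E° − E)/0.0592 = 3(0.90 − 1.046)/0.0592 = -7.399, so Q = 3.99 × 10^-8.
With Q = [Cr³⁺]·[Cu⁺]^3/[Cu²⁺]^3 and the known concentrations, [Cr³⁺] in the numerator gives [Cr³⁺] = 1.9 M.

1.9 M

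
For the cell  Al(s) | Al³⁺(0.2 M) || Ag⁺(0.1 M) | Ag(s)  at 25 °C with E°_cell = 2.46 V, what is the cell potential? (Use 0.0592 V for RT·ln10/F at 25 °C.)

Balancing electrons gives n = 3; the reaction quotient is Q = [Al³⁺]/[Ag⁺]^3 = 200.
At 25 °C, E = E° − (0.0592/n) log Q = 2.46 − (0.0592/3)(2.301) = 2.460 − 0.045 = 2.415 V.

2.41 V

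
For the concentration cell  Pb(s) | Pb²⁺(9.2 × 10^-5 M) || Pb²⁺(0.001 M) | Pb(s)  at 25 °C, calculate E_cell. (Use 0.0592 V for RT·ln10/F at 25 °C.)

Both half-cells are Pb²⁺/Pb, so E°_cell = 0. The concentrated side is the cathode; the cell reaction moves Pb²⁺ from high to low concentration with n = 2.
Q = [Pb²⁺]_dilute/[Pb²⁺]_conc = 9.2 × 10^-5/0.001 = 0.0920.
E = 0 − (0.0592/2) log Q = −(0.0592/2)(-1.036) = 0.0307 V.

0.031 V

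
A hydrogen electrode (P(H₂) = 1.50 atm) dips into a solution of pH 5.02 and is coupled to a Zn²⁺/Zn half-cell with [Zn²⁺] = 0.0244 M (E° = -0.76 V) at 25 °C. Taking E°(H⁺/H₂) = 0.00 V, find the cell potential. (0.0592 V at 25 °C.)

0.51 V

The hydrogen couple is the cathode, so E°_cell = 0.76 V; n = 2.
[H⁺] = 10^(−5.02) = 9.5 × 10^-6 M, and Q = [Zn²⁺]·P(H₂) / [H⁺]^2 = 4.01 × 10^8.
E = E° − (0.0592/2) log Q = 0.76 − (0.0592/2)(8.603) = 0.505 V.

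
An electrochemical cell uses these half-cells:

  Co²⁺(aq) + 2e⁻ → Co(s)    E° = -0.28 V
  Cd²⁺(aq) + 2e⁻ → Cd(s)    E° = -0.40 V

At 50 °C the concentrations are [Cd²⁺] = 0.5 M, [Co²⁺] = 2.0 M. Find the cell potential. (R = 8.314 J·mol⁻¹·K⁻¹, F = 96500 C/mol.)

The Co²⁺/Co couple has the higher reduction potential and acts as the cathode, so E°_cell = -0.28 − (-0.40) = 0.12 V.
Balancing electrons gives n = 2; the reaction quotient is Q = [Cd²⁺]/[Co²⁺] = 0.250.
E = E° − (RT/nF) ln Q = 0.12 − (8.314×323)/(2×96500) × (-1.386) = 0.120 + 0.019 = 0.139 V.

0.139 V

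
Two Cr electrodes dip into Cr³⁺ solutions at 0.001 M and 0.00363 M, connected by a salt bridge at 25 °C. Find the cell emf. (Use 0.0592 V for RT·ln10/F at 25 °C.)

Both half-cells are Cr³⁺/Cr, so E°_cell = 0. The concentrated side is the cathode; the cell reaction moves Cr³⁺ from high to low concentration with n = 3.
Q = [Cr³⁺]_dilute/[Cr³⁺]_conc = 0.001/0.00363 = 0.275.
E = 0 − (0.0592/3) log Q = −(0.0592/3)(-0.560) = 0.0111 V.

0.011 V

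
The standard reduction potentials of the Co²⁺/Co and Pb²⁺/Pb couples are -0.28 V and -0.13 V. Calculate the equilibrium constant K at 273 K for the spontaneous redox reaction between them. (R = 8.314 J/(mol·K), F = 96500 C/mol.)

3.5 × 10^5

E°_cell = -0.13 − (-0.28) = 0.15 V, with n = 2 electrons transferred.
At equilibrium E = 0, so the Nernst equation gives ln K = nFE°/RT = (2)(96500)(0.15)/((8.314)(273)) = 12.75.
K = e^12.75 = 3.5 × 10^5.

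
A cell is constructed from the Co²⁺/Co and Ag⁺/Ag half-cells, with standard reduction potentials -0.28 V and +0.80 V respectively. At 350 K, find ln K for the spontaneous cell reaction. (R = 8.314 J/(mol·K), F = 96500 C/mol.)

ln K = 71.6

E°_cell = +0.80 − (-0.28) = 1.08 V, with n = 2 electrons transferred.
At equilibrium E = 0, so the Nernst equation gives ln K = nFE°/RT = (2)(96500)(1.08)/((8.314)(350)) = 71.63.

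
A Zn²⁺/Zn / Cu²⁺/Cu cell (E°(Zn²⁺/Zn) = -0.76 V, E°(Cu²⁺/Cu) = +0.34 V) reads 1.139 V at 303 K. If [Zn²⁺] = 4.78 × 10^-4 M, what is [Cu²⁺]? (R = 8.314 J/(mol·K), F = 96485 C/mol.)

From the Nernst equation, ln Q = nF(E° − E)/RT = 2×96485×(1.10 − 1.139)/(8.314×303) = -2.987, so Q = 0.0504.
With Q = [Zn²⁺]/[Cu²⁺] and the known concentrations, [Cu²⁺] in the denominator gives [Cu²⁺] = 0.0095 M.

0.0095 M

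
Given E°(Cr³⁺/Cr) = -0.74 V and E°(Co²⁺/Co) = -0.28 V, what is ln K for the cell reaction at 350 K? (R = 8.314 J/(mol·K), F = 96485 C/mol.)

ln K = 91.5

E°_cell = -0.28 − (-0.74) = 0.46 V, with n = 6 electrons transferred.
At equilibrium E = 0, so the Nernst equation gives ln K = nFE°/RT = (6)(96485)(0.46)/((8.314)(350)) = 91.51.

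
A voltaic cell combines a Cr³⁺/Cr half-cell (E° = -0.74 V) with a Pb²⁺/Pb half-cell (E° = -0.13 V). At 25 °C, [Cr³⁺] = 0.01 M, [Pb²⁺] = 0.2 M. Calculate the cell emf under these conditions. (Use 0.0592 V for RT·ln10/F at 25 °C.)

0.629 V

The Pb²⁺/Pb couple has the higher reduction potential and acts as the cathode, so E°_cell = -0.13 − (-0.74) = 0.61 V.
Balancing electrons gives n = 6; the reaction quotient is Q = [Cr³⁺]^2/[Pb²⁺]^3 = 0.0125.
At 25 °C, E = E° − (0.0592/n) log Q = 0.61 − (0.0592/6)(-1.903) = 0.610 + 0.019 = 0.629 V.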